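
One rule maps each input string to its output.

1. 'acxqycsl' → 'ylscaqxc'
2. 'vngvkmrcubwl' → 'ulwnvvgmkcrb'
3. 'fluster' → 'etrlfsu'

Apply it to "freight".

hgtrfie

The pattern: swap each adjacent pair of characters (1↔2, 3↔4, ...), then move the last 3 characters to the front (rotate right by 3).
"freight" → "rfiehgt" → "hgtrfie".
(Check on "fluster": → "lfsuetr" → "etrlfsu" ✓)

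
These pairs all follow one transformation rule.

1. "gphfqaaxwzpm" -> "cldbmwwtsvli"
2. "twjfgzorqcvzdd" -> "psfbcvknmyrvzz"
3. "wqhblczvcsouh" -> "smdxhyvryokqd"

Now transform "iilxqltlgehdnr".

eehtmhphcadzjn

What's happening: shift every letter 4 places backward in the alphabet (wrapping around).
On "iilxqltlgehdnr" that produces "eehtmhphcadzjn".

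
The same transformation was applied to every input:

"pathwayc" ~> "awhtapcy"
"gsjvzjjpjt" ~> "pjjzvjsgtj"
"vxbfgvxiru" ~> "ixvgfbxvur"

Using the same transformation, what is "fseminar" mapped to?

The pattern: move the last 2 characters to the front (rotate right by 2), then reverse the string.
"fseminar" → "nimesfra".

nimesfra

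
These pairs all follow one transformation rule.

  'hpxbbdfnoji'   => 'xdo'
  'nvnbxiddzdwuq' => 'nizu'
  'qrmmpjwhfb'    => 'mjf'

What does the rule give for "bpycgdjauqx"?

What's happening: keep one character in every 3, starting at position 3 (positions 3rd, 6th, 9th, ...).
On "bpycgdjauqx" that produces "ydu".

ydu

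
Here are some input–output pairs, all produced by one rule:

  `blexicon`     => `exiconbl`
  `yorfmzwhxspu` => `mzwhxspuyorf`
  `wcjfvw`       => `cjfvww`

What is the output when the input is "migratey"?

Rule — move the last 2 characters to the front (rotate right by 2), then swap the front and back halves of the string.
Starting from "migratey": after the first operation, "eymigrat"; after the second, "grateymi".

grateymi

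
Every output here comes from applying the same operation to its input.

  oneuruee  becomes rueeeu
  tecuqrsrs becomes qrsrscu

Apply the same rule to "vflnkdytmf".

kdytmfln

What's happening: delete the first 2 characters, then move the first 2 characters to the end (rotate left by 2).
For "vflnkdytmf", step one produces "lnkdytmf"; step two turns that into "kdytmfln".
(Check on "tecuqrsrs": → "cuqrsrs" → "qrsrscu" ✓)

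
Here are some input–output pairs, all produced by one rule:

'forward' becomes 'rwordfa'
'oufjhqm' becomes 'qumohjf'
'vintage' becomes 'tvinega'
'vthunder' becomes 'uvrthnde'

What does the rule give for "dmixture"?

Rule — sort the characters into reverse alphabetical order, then swap each adjacent pair of characters (1↔2, 3↔4, ...).
For "dmixture", step one produces "xutrmied"; step two turns that into "uxrtimde".

uxrtimde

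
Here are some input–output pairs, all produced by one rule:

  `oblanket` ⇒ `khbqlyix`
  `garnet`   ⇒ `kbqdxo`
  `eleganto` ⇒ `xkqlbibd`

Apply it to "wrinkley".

The transformation: swap the front and back halves of the string, then shift every letter 3 places backward in the alphabet (wrapping around).
Working it through for "wrinkley": intermediate "kleywrin", final "hibvtofk".
(Check on "garnet": → "netgar" → "kbqdxo" ✓)

hibvtofk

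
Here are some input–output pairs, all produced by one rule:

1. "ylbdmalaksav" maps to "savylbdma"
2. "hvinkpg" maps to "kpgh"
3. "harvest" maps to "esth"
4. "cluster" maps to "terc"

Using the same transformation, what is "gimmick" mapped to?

Rule — move the last 3 characters to the front (rotate right by 3), then delete the last 3 characters.
"gimmick" → "ickgimm" → "ickg".

ickg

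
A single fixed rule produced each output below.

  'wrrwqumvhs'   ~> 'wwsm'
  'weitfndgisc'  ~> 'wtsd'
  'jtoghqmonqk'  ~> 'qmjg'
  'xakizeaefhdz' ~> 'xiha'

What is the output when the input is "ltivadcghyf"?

yvlc

Rule — keep one character in every 3, starting at position 1 (positions 1st, 4th, 7th, ...), then sort the characters into reverse alphabetical order.
Starting from "ltivadcghyf": after the first operation, "lvcy"; after the second, "yvlc".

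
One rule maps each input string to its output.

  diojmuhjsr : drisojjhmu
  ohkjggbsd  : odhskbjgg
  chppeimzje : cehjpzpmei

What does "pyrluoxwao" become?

In each case the input is transformed by: take characters alternately from the front and the back (1st, last, 2nd, 2nd-last, ...).
Applying that to "pyrluoxwao" gives "poyarwlxuo".

poyarwlxuo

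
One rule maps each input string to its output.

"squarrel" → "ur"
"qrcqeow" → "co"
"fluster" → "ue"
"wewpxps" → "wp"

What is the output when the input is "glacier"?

What's happening: keep one character in every 3, starting at position 3 (positions 3rd, 6th, 9th, ...).
For "glacier" the result is "ae".

ae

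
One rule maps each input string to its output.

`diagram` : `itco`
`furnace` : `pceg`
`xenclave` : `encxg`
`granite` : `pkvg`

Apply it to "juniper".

krgt

What's happening: delete the first 3 characters, then shift every letter 2 places forward in the alphabet (wrapping around).
Doing the same to "juniper": "krgt".
(Check on "furnace": → "nace" → "pceg" ✓)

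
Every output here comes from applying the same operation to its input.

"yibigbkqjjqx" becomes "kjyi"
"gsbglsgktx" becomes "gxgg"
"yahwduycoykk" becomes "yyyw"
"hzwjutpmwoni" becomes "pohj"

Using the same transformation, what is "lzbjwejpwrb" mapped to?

In each case the input is transformed by: keep one character in every 3, starting at position 1 (positions 1st, 4th, 7th, ...), then swap the front and back halves of the string.
On "lzbjwejpwrb" that produces "jrlj".

jrlj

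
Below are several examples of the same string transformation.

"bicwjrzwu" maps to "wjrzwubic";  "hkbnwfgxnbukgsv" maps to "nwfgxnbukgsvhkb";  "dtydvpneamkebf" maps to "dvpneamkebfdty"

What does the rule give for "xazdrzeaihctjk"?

The transformation: move the first 3 characters to the end (rotate left by 3).
So "xazdrzeaihctjk" becomes "drzeaihctjkxaz".

drzeaihctjkxaz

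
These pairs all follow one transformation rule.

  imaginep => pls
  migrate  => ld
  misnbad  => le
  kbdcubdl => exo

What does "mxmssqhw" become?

The transformation: shift every letter 3 places forward in the alphabet (wrapping around), then keep one character in every 3, starting at position 2 (positions 2nd, 5th, 8th, ...).
"mxmssqhw" → "papvvtkz" → "avz".

avz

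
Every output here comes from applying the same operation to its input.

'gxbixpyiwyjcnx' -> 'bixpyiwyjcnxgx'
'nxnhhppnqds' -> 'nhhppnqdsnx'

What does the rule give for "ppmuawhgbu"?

Each output is the input with this applied: move the first 2 characters to the end (rotate left by 2).
"ppmuawhgbu" → "muawhgbupp".

muawhgbupp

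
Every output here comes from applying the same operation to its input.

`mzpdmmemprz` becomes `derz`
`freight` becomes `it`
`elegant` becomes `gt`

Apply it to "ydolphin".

lid

The transformation: move the first 2 characters to the end (rotate left by 2), then keep one character in every 3, starting at position 2 (positions 2nd, 5th, 8th, ...).
Applying that to "ydolphin" gives "lid".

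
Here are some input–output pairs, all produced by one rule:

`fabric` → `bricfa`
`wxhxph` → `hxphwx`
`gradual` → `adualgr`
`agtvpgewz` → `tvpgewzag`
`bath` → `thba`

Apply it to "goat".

In each case the input is transformed by: move the first 2 characters to the end (rotate left by 2).
For "goat" the result is "atgo".

atgo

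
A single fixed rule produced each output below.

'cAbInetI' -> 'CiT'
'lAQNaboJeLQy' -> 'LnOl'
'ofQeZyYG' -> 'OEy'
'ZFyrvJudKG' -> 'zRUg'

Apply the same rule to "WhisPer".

In each case the input is transformed by: keep one character in every 3, starting at position 1 (positions 1st, 4th, 7th, ...), then flip the case of every letter.
"WhisPer" → "Wsr" → "wSR".

wSR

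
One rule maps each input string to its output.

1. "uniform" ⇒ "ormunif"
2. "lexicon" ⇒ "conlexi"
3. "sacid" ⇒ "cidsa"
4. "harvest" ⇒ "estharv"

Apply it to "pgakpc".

kpcpga

What's happening: move the last 3 characters to the front (rotate right by 3).
Applying that to "pgakpc" gives "kpcpga".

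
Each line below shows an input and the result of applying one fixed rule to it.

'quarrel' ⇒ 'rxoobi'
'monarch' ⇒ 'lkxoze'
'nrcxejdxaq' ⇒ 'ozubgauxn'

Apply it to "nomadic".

ljxafz

Looking at the pairs, the operation is to shift every letter 3 places backward in the alphabet (wrapping around), then delete the first character.
Doing the same to "nomadic": "ljxafz".
(Check on "monarch": → "jlkxoze" → "lkxoze" ✓)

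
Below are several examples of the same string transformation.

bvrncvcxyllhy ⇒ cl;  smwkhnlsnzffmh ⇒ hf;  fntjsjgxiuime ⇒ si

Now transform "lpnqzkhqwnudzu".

Each output is the input with this applied: keep every other character starting from the first (positions 1st, 3rd, 5th, ...), then keep one character in every 3, starting at position 3 (positions 3rd, 6th, 9th, ...).
"lpnqzkhqwnudzu" → "lnzhwuz" → "zu".
(Check on "bvrncvcxyllhy": → "brccyly" → "cl" ✓)

zu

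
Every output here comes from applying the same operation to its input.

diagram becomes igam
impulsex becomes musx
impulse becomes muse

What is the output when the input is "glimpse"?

The transformation: swap each adjacent pair of characters (1↔2, 3↔4, ...), then keep every other character starting from the first (positions 1st, 3rd, 5th, ...).
Starting from "glimpse": after the first operation, "lgmispe"; after the second, "lmse".

lmse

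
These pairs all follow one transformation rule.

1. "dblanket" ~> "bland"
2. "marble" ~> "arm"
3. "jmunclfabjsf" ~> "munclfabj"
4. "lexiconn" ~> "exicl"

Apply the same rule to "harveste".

The transformation: delete the last 3 characters, then move the first character to the end.
For "harveste", step one produces "harve"; step two turns that into "arveh".

arveh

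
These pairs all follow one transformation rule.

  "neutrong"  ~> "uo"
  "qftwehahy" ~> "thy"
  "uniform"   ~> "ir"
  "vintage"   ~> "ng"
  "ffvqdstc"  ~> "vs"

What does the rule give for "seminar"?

ma

The rule is to keep one character in every 3, starting at position 3 (positions 3rd, 6th, 9th, ...).
So "seminar" becomes "ma".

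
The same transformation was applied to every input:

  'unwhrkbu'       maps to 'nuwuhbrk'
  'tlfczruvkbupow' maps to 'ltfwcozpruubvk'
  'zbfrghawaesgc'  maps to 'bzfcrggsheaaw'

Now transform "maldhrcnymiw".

The transformation: move the first character to the end, then take characters alternately from the front and the back (1st, last, 2nd, 2nd-last, ...).
Working it through for "maldhrcnymiw": intermediate "aldhrcnymiwm", final "amlwdihmrycn".

amlwdihmrycn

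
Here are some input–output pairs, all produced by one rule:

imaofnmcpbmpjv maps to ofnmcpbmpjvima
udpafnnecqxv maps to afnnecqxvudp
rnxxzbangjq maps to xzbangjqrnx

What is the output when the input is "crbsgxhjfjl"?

sgxhjfjlcrb

What's happening: move the first 3 characters to the end (rotate left by 3).
Applying that to "crbsgxhjfjl" gives "sgxhjfjlcrb".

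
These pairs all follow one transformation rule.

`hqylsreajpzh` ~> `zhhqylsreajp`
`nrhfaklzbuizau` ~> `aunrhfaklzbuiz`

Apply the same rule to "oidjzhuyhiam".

In each case the input is transformed by: move the last 2 characters to the front (rotate right by 2).
So "oidjzhuyhiam" becomes "amoidjzhuyhi".

amoidjzhuyhi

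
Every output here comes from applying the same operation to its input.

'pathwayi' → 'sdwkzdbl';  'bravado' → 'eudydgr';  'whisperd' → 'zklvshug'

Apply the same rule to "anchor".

Looking at the pairs, the operation is to shift every letter 3 places forward in the alphabet (wrapping around).
On "anchor" that produces "dqfkru".

dqfkru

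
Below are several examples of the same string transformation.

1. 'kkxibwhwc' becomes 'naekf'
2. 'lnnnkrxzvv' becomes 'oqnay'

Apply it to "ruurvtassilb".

uxydvo

What's happening: keep every other character starting from the first (positions 1st, 3rd, 5th, ...), then shift every letter 3 places forward in the alphabet (wrapping around).
Starting from "ruurvtassilb": after the first operation, "ruvasl"; after the second, "uxydvo".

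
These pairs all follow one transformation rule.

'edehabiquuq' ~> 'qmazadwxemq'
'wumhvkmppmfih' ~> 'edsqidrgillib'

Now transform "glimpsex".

atcheilo

The rule is to shift every letter 4 places backward in the alphabet (wrapping around), then move the last 2 characters to the front (rotate right by 2).
Applying both steps to "glimpsex": "cheiloat", then "atcheilo".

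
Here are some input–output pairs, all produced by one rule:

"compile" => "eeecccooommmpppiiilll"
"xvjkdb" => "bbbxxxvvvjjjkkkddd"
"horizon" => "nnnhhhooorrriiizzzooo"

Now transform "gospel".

What's happening: move the last character to the front, then repeat every character 3 times.
Starting from "gospel": after the first operation, "lgospe"; after the second, "lllgggooossspppeee".

lllgggooossspppeee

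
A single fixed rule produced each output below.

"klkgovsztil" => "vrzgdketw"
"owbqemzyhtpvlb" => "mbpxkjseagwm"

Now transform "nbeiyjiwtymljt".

ptjuthejxwue

The pattern: shift every letter 11 places forward in the alphabet (wrapping around), then delete the first 2 characters.
On "nbeiyjiwtymljt": the first step gives "ymptjuthejxwue", and the second then gives "ptjuthejxwue".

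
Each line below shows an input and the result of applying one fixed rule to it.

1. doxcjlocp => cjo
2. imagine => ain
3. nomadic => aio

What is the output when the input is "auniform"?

What's happening: sort the characters into alphabetical order, then keep one character in every 3, starting at position 1 (positions 1st, 4th, 7th, ...).
Starting from "auniform": after the first operation, "afimnoru"; after the second, "amr".

amr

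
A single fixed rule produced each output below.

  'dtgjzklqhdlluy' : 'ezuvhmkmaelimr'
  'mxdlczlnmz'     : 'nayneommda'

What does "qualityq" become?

In each case the input is transformed by: take characters alternately from the front and the back (1st, last, 2nd, 2nd-last, ...), then shift every letter 1 place forward in the alphabet (wrapping around).
Starting from "qualityq": after the first operation, "qquyatli"; after the second, "rrvzbumj".

rrvzbumj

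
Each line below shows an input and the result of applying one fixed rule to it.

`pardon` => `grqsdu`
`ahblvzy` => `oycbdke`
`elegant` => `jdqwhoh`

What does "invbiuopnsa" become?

elxrsqvdlqy

What's happening: shift every letter 3 places forward in the alphabet (wrapping around), then move the first 3 characters to the end (rotate left by 3).
Working it through for "invbiuopnsa": intermediate "lqyelxrsqvd", final "elxrsqvdlqy".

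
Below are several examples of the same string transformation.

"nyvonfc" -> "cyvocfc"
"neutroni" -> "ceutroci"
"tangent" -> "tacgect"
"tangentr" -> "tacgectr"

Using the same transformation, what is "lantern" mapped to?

Rule — replace every "n" with "c".
Doing the same to "lantern": "lacterc".

lacterc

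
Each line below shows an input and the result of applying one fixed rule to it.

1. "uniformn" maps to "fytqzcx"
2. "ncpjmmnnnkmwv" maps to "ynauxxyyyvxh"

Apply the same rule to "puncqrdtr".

Rule — shift every letter 11 places forward in the alphabet (wrapping around), then delete the last character.
On "puncqrdtr" that produces "afynbcoe".

afynbcoe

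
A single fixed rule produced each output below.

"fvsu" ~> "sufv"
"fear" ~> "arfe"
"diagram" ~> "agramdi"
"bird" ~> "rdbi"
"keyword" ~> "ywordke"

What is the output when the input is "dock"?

In each case the input is transformed by: move the first 2 characters to the end (rotate left by 2).
For "dock" the result is "ckdo".

ckdo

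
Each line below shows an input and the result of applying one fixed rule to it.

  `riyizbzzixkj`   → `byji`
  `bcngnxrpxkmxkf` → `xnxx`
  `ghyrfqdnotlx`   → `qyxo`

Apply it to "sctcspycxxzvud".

Rule — keep one character in every 3, starting at position 3 (positions 3rd, 6th, 9th, ...), then swap each adjacent pair of characters (1↔2, 3↔4, ...).
"sctcspycxxzvud" → "tpxv" → "ptvx".
(Check on "riyizbzzixkj": → "ybij" → "byji" ✓)

ptvx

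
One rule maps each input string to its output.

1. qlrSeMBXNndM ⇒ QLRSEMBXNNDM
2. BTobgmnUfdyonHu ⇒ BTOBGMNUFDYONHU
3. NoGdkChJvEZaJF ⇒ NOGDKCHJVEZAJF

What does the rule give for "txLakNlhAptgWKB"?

Looking at the pairs, the operation is to convert every letter to uppercase.
On "txLakNlhAptgWKB" that produces "TXLAKNLHAPTGWKB".

TXLAKNLHAPTGWKB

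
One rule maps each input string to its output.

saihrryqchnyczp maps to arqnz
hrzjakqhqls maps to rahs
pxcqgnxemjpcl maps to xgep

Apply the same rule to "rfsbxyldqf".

Each output is the input with this applied: keep one character in every 3, starting at position 2 (positions 2nd, 5th, 8th, ...).
Doing the same to "rfsbxyldqf": "fxd".

fxd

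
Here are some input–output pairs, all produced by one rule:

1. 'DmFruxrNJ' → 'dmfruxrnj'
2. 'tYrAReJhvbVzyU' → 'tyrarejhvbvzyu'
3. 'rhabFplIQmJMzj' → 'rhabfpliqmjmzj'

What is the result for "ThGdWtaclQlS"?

thgdwtaclqls

The transformation: convert every letter to lowercase.
So "ThGdWtaclQlS" becomes "thgdwtaclqls".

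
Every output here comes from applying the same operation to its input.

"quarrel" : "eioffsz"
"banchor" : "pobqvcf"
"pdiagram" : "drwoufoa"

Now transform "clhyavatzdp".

Each output is the input with this applied: shift every letter 12 places backward in the alphabet (wrapping around).
"clhyavatzdp" → "qzvmojohnrd".

qzvmojohnrd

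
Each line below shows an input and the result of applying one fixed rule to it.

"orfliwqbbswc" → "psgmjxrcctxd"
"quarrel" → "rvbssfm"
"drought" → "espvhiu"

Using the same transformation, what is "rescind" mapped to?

What's happening: shift every letter 1 place forward in the alphabet (wrapping around).
"rescind" → "sftdjoe".

sftdjoe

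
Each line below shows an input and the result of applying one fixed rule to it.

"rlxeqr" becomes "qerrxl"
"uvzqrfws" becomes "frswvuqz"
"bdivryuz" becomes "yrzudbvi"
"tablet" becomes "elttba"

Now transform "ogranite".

The pattern: swap the front and back halves of the string, then swap each adjacent pair of characters (1↔2, 3↔4, ...).
Working it through for "ogranite": intermediate "niteogra", final "inetgoar".
(Check on "tablet": → "lettab" → "elttba" ✓)

inetgoar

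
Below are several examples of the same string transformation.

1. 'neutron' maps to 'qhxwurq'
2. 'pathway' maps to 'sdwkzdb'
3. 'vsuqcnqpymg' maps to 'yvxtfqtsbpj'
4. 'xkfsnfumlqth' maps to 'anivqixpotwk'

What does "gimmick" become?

jlpplfn

What's happening: shift every letter 3 places forward in the alphabet (wrapping around).
For "gimmick" the result is "jlpplfn".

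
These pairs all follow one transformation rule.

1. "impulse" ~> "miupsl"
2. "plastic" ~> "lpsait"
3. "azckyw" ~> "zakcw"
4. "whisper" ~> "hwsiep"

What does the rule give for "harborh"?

ahbrro

The pattern: swap each adjacent pair of characters (1↔2, 3↔4, ...), then delete the last character.
On "harborh": the first step gives "ahbrroh", and the second then gives "ahbrro".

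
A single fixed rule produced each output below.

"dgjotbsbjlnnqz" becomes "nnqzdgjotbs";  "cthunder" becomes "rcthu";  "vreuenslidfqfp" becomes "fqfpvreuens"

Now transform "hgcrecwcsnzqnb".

zqnbhgcrecw

What's happening: swap the front and back halves of the string, then delete the first 3 characters.
Applying both steps to "hgcrecwcsnzqnb": "csnzqnbhgcrecw", then "zqnbhgcrecw".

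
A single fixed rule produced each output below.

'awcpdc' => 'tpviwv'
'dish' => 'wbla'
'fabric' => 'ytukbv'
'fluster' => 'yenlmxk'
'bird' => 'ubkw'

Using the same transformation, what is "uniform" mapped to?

ngbyhkf

Each output is the input with this applied: shift every letter 7 places backward in the alphabet (wrapping around).
Doing the same to "uniform": "ngbyhkf".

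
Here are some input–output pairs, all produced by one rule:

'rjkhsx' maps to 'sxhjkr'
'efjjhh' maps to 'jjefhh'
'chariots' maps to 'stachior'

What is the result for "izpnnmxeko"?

Rule — sort the characters into alphabetical order, then move the last 2 characters to the front (rotate right by 2).
On "izpnnmxeko": the first step gives "eikmnnopxz", and the second then gives "xzeikmnnop".

xzeikmnnop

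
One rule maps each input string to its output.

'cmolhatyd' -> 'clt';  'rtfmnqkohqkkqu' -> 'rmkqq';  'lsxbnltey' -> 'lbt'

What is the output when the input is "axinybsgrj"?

The pattern: keep one character in every 3, starting at position 1 (positions 1st, 4th, 7th, ...).
Applying that to "axinybsgrj" gives "ansj".

ansj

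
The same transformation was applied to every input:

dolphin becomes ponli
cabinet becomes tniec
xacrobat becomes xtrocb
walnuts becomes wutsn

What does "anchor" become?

Each output is the input with this applied: sort the characters into reverse alphabetical order, then delete the last 2 characters.
Doing the same to "anchor": "ronh".

ronh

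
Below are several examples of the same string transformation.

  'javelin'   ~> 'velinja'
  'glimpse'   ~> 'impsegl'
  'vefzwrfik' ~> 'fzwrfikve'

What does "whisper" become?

Looking at the pairs, the operation is to move the first 2 characters to the end (rotate left by 2).
So "whisper" becomes "isperwh".

isperwh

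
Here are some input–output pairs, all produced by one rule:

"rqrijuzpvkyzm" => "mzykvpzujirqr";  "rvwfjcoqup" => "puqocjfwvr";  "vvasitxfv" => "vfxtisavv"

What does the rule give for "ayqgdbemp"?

What's happening: reverse the string.
On "ayqgdbemp" that produces "pmebdgqya".

pmebdgqya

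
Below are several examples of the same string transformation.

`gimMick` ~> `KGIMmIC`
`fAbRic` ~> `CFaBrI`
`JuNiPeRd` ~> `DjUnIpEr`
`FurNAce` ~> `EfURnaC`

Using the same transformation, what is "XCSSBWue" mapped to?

The rule is to move the last character to the front, then flip the case of every letter.
Applying both steps to "XCSSBWue": "eXCSSBWu", then "ExcssbwU".

ExcssbwU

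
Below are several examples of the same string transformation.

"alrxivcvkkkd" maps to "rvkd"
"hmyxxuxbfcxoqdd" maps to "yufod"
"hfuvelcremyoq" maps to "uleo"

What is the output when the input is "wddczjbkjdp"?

djj

The pattern: keep one character in every 3, starting at position 3 (positions 3rd, 6th, 9th, ...).
Applying that to "wddczjbkjdp" gives "djj".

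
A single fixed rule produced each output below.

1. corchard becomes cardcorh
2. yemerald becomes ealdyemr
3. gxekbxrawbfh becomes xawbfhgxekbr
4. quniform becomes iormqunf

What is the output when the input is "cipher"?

Looking at the pairs, the operation is to swap the front and back halves of the string, then swap the first and last characters.
Applying both steps to "cipher": "hercip", then "percih".

percih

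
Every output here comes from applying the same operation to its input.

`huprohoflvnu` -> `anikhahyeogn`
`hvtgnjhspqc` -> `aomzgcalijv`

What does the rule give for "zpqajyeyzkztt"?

sijtcrxrsdsmm

Each output is the input with this applied: shift every letter 7 places backward in the alphabet (wrapping around).
So "zpqajyeyzkztt" becomes "sijtcrxrsdsmm".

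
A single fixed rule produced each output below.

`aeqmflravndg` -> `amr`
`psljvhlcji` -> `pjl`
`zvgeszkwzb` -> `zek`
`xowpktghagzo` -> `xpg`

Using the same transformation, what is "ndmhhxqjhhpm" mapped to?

nhq

The transformation: delete the last 3 characters, then keep one character in every 3, starting at position 1 (positions 1st, 4th, 7th, ...).
So "ndmhhxqjhhpm" becomes "nhq".
(Check on "aeqmflravndg": → "aeqmflrav" → "amr" ✓)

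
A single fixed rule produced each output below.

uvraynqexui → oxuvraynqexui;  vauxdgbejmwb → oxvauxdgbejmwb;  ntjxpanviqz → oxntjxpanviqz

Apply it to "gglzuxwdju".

oxgglzuxwdju

Each output is the input with this applied: prepend "ox".
"gglzuxwdju" → "oxgglzuxwdju".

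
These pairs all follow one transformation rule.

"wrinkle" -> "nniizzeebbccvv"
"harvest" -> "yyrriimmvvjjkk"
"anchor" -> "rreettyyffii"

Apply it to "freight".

The rule is to shift every letter 9 places backward in the alphabet (wrapping around), then double every character.
Applying both steps to "freight": "wivzxyk", then "wwiivvzzxxyykk".

wwiivvzzxxyykk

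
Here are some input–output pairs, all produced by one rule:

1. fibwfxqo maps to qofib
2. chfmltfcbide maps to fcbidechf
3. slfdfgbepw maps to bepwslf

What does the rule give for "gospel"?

Rule — move the first 3 characters to the end (rotate left by 3), then delete the first 3 characters.
So "gospel" becomes "gos".

gos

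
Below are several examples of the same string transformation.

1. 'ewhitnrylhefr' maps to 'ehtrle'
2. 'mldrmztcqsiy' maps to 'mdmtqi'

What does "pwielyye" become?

pily

Looking at the pairs, the operation is to delete the last character, then keep every other character starting from the first (positions 1st, 3rd, 5th, ...).
Applying that to "pwielyye" gives "pily".
(Check on "ewhitnrylhefr": → "ewhitnrylhef" → "ehtrle" ✓)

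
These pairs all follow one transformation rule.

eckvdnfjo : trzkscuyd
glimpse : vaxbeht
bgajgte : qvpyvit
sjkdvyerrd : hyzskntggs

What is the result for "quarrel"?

The transformation: shift every letter 11 places backward in the alphabet (wrapping around).
Doing the same to "quarrel": "fjpggta".

fjpggta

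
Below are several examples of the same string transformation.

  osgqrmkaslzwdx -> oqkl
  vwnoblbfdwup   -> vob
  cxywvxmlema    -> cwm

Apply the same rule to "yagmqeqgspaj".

ymq

Each output is the input with this applied: delete the last 3 characters, then keep one character in every 3, starting at position 1 (positions 1st, 4th, 7th, ...).
On "yagmqeqgspaj" that produces "ymq".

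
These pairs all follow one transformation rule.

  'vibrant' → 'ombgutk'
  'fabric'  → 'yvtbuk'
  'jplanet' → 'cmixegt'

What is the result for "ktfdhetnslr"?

What's happening: take characters alternately from the front and the back (1st, last, 2nd, 2nd-last, ...), then shift every letter 7 places backward in the alphabet (wrapping around).
"ktfdhetnslr" → "krtlfsdnhte" → "dkmeylwgamx".
(Check on "vibrant": → "vtinbar" → "ombgutk" ✓)

dkmeylwgamx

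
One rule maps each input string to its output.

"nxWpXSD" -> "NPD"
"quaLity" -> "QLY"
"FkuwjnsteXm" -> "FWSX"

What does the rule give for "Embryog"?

What's happening: keep one character in every 3, starting at position 1 (positions 1st, 4th, 7th, ...), then convert every letter to uppercase.
On "Embryog": the first step gives "Erg", and the second then gives "ERG".

ERG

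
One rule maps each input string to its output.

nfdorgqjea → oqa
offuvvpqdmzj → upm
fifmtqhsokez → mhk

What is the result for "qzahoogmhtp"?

hgt

In each case the input is transformed by: delete the first 2 characters, then keep one character in every 3, starting at position 2 (positions 2nd, 5th, 8th, ...).
Working it through for "qzahoogmhtp": intermediate "ahoogmhtp", final "hgt".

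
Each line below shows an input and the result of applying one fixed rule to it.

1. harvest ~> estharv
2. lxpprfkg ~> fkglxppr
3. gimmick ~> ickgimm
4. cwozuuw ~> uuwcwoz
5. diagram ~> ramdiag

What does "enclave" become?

aveencl

Each output is the input with this applied: move the last 3 characters to the front (rotate right by 3).
On "enclave" that produces "aveencl".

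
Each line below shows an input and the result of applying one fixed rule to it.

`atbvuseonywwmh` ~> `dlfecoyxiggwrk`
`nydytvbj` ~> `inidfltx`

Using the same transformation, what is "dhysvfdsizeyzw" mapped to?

In each case the input is transformed by: move the first character to the end, then shift every letter 10 places forward in the alphabet (wrapping around).
"dhysvfdsizeyzw" → "hysvfdsizeyzwd" → "ricfpncsjoijgn".

ricfpncsjoijgn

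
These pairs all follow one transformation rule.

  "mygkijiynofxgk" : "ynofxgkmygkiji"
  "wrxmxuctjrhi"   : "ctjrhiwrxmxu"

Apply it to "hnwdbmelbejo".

elbejohnwdbm

Rule — swap the front and back halves of the string.
"hnwdbmelbejo" → "elbejohnwdbm".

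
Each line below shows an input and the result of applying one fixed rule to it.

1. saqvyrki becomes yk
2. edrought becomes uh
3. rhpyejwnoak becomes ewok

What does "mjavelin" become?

What's happening: delete the first 3 characters, then keep every other character starting from the second (positions 2nd, 4th, 6th, ...).
"mjavelin" → "ei".

ei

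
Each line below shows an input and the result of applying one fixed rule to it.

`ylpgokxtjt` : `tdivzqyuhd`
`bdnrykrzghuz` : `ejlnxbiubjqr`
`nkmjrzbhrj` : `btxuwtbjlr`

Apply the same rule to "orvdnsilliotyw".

The transformation: move the last 2 characters to the front (rotate right by 2), then shift every letter 10 places forward in the alphabet (wrapping around).
Starting from "orvdnsilliotyw": after the first operation, "yworvdnsilliot"; after the second, "igybfnxcsvvsyd".

igybfnxcsvvsyd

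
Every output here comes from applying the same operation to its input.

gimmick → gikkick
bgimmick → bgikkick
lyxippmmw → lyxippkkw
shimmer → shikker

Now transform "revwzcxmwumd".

The pattern: replace every "m" with "k".
On "revwzcxmwumd" that produces "revwzcxkwukd".

revwzcxkwukd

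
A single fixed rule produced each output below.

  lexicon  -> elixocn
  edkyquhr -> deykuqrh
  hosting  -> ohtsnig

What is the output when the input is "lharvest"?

The pattern: swap each adjacent pair of characters (1↔2, 3↔4, ...).
Applying that to "lharvest" gives "hlraevts".

hlraevts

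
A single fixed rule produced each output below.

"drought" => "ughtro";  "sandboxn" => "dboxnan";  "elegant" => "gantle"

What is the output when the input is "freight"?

ightre

Rule — delete the first character, then move the first 2 characters to the end (rotate left by 2).
Applying both steps to "freight": "reight", then "ightre".
(Check on "elegant": → "legant" → "gantle" ✓)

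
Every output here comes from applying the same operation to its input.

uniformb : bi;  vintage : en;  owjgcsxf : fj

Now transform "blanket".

The rule is to move the last 3 characters to the front (rotate right by 3), then keep one character in every 3, starting at position 3 (positions 3rd, 6th, 9th, ...).
For "blanket", step one produces "ketblan"; step two turns that into "ta".

ta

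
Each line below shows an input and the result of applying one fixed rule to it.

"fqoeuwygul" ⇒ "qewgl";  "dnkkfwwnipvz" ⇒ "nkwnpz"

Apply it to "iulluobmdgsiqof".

The rule is to keep every other character starting from the second (positions 2nd, 4th, 6th, ...).
So "iulluobmdgsiqof" becomes "ulomgio".

ulomgio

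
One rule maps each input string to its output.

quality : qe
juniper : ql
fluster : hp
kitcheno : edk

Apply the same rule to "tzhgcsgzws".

Rule — keep one character in every 3, starting at position 2 (positions 2nd, 5th, 8th, ...), then shift every letter 4 places backward in the alphabet (wrapping around).
"tzhgcsgzws" → "zcz" → "vyv".

vyv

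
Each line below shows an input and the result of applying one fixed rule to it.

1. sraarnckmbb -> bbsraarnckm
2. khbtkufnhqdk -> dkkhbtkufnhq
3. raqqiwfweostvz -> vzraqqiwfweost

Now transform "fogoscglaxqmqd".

In each case the input is transformed by: move the last 2 characters to the front (rotate right by 2).
On "fogoscglaxqmqd" that produces "qdfogoscglaxqm".

qdfogoscglaxqm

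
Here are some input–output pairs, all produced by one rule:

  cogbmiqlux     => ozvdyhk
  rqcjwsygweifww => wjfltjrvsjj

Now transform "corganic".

tnavp

The rule is to delete the first 3 characters, then shift every letter 13 places forward in the alphabet (wrapping around) — i.e. ROT13.
On "corganic": the first step gives "ganic", and the second then gives "tnavp".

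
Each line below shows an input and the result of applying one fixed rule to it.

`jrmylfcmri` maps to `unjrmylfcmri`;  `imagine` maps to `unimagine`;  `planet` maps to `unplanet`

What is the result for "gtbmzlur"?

ungtbmzlur

In each case the input is transformed by: prepend "un".
"gtbmzlur" → "ungtbmzlur".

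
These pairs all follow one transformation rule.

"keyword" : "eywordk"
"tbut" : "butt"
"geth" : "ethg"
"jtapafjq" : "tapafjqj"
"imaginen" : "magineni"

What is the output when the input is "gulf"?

ulfg

Looking at the pairs, the operation is to move the first character to the end.
Applying that to "gulf" gives "ulfg".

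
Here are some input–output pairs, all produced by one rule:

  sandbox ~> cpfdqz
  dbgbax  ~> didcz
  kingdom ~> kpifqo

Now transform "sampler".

corngt

The rule is to shift every letter 2 places forward in the alphabet (wrapping around), then delete the first character.
Starting from "sampler": after the first operation, "ucorngt"; after the second, "corngt".
(Check on "kingdom": → "mkpifqo" → "kpifqo" ✓)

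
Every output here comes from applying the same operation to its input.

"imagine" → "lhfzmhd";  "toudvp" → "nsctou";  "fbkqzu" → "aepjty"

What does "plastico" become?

korzhsnb

What's happening: shift every letter 1 place backward in the alphabet (wrapping around), then swap each adjacent pair of characters (1↔2, 3↔4, ...).
Starting from "plastico": after the first operation, "okzrshbn"; after the second, "korzhsnb".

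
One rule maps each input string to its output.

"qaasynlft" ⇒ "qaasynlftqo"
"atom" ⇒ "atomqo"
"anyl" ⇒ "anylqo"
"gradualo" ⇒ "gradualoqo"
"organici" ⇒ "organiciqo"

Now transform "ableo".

Each output is the input with this applied: append "qo".
On "ableo" that produces "ableoqo".

ableoqo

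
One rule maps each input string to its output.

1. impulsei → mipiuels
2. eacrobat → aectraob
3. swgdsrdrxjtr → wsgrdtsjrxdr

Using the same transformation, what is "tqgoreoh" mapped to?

What's happening: move the first character to the end, then take characters alternately from the front and the back (1st, last, 2nd, 2nd-last, ...).
For "tqgoreoh", step one produces "qgoreoht"; step two turns that into "qtghoore".

qtghoore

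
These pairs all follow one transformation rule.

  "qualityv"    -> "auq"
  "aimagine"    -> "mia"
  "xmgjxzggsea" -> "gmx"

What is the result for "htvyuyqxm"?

Looking at the pairs, the operation is to reverse the string, then keep only the last 3 characters.
"htvyuyqxm" → "mxqyuyvth" → "vth".

vth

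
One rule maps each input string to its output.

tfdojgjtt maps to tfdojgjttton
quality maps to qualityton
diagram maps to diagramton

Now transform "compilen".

Looking at the pairs, the operation is to append "ton".
So "compilen" becomes "compilenton".

compilenton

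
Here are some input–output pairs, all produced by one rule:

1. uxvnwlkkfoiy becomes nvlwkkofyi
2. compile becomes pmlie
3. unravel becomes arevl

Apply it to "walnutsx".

Looking at the pairs, the operation is to delete the first 2 characters, then swap each adjacent pair of characters (1↔2, 3↔4, ...).
"walnutsx" → "lnutsx" → "nltuxs".

nltuxs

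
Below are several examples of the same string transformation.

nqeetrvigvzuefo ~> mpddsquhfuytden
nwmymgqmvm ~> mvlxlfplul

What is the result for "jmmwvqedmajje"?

illvupdclziid

What's happening: shift every letter 1 place backward in the alphabet (wrapping around).
"jmmwvqedmajje" → "illvupdclziid".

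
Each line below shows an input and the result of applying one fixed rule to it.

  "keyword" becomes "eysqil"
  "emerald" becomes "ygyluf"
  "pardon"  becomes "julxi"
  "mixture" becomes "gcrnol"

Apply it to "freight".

zlycab

Rule — delete the last character, then shift every letter 6 places backward in the alphabet (wrapping around).
"freight" → "zlycab".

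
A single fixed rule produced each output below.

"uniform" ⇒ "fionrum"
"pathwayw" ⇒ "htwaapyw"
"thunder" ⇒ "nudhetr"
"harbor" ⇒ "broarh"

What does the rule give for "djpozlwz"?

opzjldwz

The rule is to move the first 3 characters to the end (rotate left by 3), then take characters alternately from the front and the back (1st, last, 2nd, 2nd-last, ...).
On "djpozlwz": the first step gives "ozlwzdjp", and the second then gives "opzjldwz".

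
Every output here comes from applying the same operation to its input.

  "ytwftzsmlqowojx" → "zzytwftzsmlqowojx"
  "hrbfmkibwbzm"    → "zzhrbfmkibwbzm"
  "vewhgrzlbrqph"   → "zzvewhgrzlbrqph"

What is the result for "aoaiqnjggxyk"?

zzaoaiqnjggxyk

The pattern: prepend "zz".
Applying that to "aoaiqnjggxyk" gives "zzaoaiqnjggxyk".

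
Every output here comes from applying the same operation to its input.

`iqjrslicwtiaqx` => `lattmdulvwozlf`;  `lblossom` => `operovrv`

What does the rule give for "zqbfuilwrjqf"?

cittemiuxzlo

The pattern: shift every letter 3 places forward in the alphabet (wrapping around), then take characters alternately from the front and the back (1st, last, 2nd, 2nd-last, ...).
Applying that to "zqbfuilwrjqf" gives "cittemiuxzlo".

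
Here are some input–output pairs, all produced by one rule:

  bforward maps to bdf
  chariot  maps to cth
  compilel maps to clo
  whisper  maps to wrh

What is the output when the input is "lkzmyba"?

Looking at the pairs, the operation is to take characters alternately from the front and the back (1st, last, 2nd, 2nd-last, ...), then keep only the first 3 characters.
On "lkzmyba": the first step gives "lakbzym", and the second then gives "lak".

lak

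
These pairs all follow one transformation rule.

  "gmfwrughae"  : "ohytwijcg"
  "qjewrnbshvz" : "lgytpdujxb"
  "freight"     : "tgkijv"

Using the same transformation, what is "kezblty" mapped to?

gbdnva

Looking at the pairs, the operation is to delete the first character, then shift every letter 2 places forward in the alphabet (wrapping around).
Working it through for "kezblty": intermediate "ezblty", final "gbdnva".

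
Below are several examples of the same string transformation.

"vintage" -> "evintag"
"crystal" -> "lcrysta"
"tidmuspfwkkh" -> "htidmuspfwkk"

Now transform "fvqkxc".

cfvqkx

Each output is the input with this applied: move the last character to the front.
On "fvqkxc" that produces "cfvqkx".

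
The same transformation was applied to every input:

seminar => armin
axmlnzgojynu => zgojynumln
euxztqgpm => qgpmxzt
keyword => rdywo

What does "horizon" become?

The rule is to delete the first 2 characters, then move the first 3 characters to the end (rotate left by 3).
Working it through for "horizon": intermediate "rizon", final "onriz".

onriz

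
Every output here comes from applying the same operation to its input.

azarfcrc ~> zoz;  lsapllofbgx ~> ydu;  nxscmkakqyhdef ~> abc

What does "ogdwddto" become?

aql

In each case the input is transformed by: shift every letter 3 places backward in the alphabet (wrapping around), then keep only the last 3 characters.
For "ogdwddto" the result is "aql".
(Check on "nxscmkakqyhdef": → "kupzjhxhnveabc" → "abc" ✓)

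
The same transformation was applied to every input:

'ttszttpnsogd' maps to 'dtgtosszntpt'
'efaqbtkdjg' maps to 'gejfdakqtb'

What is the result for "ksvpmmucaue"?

ekusavcpumm

Looking at the pairs, the operation is to reverse the string, then take characters alternately from the front and the back (1st, last, 2nd, 2nd-last, ...).
Working it through for "ksvpmmucaue": intermediate "euacummpvsk", final "ekusavcpumm".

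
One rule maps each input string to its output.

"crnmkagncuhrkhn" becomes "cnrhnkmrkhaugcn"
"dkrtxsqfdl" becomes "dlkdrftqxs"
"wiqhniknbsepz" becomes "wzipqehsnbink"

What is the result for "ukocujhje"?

The transformation: take characters alternately from the front and the back (1st, last, 2nd, 2nd-last, ...).
For "ukocujhje" the result is "uekjohcju".

uekjohcju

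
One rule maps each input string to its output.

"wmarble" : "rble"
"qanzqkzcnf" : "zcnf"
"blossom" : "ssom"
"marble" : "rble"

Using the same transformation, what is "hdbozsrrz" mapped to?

srrz

Rule — keep only the last 4 characters.
Applying that to "hdbozsrrz" gives "srrz".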